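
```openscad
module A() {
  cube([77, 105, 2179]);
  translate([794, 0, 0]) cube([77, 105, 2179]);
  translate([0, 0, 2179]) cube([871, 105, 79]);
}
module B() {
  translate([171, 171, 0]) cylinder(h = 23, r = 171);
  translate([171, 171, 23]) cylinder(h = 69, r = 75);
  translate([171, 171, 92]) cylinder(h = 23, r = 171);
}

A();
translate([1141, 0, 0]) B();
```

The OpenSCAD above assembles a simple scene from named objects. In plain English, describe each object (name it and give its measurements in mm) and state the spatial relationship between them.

A is a door frame. The clear opening is 717 mm wide and 2179 mm high. Two 77 mm wide jambs, 105 mm deep, stand either side of the opening from the floor to the top of the opening. A 79 mm thick head sits across the top of both jambs, spanning the full outside width of the frame.

B is a spool: two coaxial disc flanges of radius 171 mm and thickness 23 mm, joined by a core cylinder of radius 75 mm and height 69 mm. The lower flange rests on z = 0 and the three cylinders share a vertical axis.

The spool is on the floor beside the door frame on its +x side.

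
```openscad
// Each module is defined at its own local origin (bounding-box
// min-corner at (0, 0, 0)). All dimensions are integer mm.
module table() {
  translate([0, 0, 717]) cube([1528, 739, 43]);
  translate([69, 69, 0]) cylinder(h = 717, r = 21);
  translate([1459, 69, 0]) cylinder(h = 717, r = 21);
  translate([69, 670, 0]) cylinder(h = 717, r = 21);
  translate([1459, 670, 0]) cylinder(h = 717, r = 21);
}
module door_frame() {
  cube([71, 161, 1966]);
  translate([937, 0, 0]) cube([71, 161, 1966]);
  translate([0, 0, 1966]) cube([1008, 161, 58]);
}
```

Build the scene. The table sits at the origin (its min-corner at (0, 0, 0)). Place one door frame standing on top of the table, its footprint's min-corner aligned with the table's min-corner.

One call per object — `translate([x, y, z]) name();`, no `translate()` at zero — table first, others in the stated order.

table();
translate([0, 0, 760]) door_frame();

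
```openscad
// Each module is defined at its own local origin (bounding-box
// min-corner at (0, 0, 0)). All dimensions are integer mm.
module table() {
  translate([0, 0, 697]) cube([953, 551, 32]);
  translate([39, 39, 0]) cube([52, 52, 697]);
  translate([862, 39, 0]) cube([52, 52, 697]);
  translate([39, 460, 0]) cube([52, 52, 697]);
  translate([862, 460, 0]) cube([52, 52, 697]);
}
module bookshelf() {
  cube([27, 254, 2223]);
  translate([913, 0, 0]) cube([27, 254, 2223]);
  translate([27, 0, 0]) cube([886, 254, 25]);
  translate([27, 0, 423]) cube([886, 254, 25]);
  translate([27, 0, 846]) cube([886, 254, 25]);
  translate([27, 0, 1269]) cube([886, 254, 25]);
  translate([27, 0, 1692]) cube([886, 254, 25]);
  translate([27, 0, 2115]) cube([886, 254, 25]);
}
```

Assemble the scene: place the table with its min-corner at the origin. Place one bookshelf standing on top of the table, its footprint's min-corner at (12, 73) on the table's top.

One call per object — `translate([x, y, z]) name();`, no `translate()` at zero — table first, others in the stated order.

table();
translate([12, 73, 729]) bookshelf();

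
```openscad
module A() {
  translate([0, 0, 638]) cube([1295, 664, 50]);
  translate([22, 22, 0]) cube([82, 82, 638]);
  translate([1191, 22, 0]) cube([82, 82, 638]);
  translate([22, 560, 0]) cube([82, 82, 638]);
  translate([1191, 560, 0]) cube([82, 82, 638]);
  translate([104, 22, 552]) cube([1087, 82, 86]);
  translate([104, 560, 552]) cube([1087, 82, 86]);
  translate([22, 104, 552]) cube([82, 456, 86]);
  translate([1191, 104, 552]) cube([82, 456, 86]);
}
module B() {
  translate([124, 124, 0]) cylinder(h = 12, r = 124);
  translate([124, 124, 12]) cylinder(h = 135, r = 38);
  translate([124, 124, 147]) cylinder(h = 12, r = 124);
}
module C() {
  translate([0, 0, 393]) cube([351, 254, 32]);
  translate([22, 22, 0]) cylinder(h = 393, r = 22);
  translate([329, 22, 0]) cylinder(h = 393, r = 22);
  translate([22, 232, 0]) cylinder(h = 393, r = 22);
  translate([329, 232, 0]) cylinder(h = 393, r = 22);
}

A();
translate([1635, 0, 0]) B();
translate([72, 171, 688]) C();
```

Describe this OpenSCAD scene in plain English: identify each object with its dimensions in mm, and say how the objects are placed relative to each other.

A is a rectangular dining table. The top is 1295×664×50 mm with its upper surface at z = 688 mm. It stands on four 82×82 mm square legs, each inset 22 mm from the nearest pair of top edges, running from the floor to the underside of the top. Four apron rails, 82 mm thick and 86 mm tall, run between adjacent legs with their top edges flush with the underside of the top and their outer faces flush with the legs' outer faces.

B is a spool: two coaxial disc flanges of radius 124 mm and thickness 12 mm, joined by a core cylinder of radius 38 mm and height 135 mm. The lower flange rests on z = 0 and the three cylinders share a vertical axis.

C is a simple wooden stool: a rectangular seat 351 mm (x) by 254 mm (y), 32 mm thick, top face at z = 425 mm, on four round legs, each 44 mm in diameter. The legs rest on z = 0, each leg's axis is inset half a diameter from the nearest pair of seat edges (so the leg's bounding box is flush with the corner).

The spool is on the floor beside the table on its +x side. The stool is on top of the table.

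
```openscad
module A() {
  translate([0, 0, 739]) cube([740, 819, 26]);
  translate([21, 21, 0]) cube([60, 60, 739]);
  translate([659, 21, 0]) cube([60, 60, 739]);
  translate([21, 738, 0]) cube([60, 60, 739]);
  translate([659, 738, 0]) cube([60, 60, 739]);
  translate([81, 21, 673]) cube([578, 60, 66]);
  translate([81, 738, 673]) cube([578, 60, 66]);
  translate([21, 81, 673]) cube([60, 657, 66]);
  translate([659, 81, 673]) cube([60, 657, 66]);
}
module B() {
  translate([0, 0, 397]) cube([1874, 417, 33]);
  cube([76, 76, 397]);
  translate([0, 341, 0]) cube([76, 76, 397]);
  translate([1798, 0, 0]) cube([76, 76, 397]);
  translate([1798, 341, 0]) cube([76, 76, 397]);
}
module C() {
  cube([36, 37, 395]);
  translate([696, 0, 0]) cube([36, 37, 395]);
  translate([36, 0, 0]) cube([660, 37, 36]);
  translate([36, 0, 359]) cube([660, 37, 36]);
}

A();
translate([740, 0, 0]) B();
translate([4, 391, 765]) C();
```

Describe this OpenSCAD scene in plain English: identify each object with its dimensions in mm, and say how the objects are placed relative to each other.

A is a table with a 740×819 mm rectangular top, 26 mm thick, top surface at z = 765 mm, supported by four 60×60 mm square legs, each inset 21 mm from the nearest pair of top edges, running from the floor. Four apron rails, 60 mm thick and 66 mm tall, run between adjacent legs with their top edges flush with the underside of the top and their outer faces flush with the legs' outer faces.

B is a long wooden bench with a 1874 mm (x) × 417 mm (y) seat, 33 mm thick, its top surface 430 mm above the floor. Four 76 mm square legs at the seat corners, flush with the edges, run from z = 0 to the seat underside.

C is a picture frame with a 660×323 mm rectangular opening (x by z) and a uniform 36 mm border on every side. Frame depth is 37 mm along y. It is built from two vertical stiles running the full outside height and two horizontal rails spanning the gap between the stiles.

The bench is against the table's +x side, with their −y faces flush. The picture frame is on top of the table, centred.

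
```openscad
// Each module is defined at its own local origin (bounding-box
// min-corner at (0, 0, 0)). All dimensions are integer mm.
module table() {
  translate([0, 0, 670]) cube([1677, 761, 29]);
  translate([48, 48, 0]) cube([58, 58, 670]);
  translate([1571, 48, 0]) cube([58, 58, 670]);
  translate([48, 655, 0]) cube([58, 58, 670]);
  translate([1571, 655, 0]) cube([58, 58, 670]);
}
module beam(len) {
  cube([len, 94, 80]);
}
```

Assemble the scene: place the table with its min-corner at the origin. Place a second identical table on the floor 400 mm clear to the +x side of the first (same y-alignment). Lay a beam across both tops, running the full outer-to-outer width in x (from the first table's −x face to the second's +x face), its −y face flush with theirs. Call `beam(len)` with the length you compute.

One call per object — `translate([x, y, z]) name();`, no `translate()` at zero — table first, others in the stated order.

table();
translate([2077, 0, 0]) table();
translate([0, 0, 699]) beam(3754);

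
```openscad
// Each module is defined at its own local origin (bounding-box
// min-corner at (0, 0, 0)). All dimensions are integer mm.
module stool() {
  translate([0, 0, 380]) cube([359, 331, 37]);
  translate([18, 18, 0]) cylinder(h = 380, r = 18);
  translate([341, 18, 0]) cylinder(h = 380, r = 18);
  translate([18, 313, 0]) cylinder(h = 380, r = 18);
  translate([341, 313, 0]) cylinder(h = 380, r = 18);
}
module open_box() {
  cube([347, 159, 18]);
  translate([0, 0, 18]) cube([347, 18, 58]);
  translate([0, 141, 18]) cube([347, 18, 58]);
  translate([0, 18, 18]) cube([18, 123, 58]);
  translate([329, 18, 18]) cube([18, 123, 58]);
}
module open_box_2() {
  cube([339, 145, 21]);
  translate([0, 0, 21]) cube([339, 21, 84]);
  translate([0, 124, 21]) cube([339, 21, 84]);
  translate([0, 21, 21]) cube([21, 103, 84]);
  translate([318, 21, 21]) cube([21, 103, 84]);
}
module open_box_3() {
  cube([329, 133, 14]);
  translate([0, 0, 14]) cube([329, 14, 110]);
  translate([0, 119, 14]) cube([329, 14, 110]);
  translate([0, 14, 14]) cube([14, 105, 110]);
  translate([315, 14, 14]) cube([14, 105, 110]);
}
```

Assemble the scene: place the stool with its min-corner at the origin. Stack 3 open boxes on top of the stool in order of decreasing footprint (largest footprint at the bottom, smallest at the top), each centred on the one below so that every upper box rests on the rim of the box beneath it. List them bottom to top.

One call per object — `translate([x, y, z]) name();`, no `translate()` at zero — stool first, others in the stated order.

stool();
translate([6, 86, 417]) open_box();
translate([10, 93, 493]) open_box_2();
translate([15, 99, 598]) open_box_3();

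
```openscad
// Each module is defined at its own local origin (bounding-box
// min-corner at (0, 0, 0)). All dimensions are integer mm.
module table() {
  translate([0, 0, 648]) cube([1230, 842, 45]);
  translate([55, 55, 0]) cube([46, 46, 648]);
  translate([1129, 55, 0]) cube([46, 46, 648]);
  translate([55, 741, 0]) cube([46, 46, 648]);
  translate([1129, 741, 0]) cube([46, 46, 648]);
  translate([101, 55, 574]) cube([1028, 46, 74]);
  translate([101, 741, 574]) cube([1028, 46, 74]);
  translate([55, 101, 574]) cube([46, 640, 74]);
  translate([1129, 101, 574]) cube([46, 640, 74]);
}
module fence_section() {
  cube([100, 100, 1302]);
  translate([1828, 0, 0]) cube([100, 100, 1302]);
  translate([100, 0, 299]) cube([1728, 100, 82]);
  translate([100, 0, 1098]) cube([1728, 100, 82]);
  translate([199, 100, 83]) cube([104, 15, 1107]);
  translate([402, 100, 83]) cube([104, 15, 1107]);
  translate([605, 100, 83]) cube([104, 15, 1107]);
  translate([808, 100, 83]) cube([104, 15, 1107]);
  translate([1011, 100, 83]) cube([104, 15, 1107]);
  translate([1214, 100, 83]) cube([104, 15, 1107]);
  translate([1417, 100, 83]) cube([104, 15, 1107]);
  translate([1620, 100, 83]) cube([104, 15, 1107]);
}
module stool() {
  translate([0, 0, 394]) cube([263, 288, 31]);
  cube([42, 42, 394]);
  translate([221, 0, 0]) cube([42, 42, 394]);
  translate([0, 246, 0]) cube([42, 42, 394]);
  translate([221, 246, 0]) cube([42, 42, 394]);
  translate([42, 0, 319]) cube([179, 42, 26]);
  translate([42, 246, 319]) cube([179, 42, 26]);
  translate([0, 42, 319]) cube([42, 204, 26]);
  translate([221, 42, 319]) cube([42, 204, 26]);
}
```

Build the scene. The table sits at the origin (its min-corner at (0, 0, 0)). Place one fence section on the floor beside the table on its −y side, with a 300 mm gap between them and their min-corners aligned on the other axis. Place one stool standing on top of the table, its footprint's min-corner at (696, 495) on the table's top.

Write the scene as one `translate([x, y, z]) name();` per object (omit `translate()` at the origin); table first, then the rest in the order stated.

table();
translate([0, -415, 0]) fence_section();
translate([696, 495, 693]) stool();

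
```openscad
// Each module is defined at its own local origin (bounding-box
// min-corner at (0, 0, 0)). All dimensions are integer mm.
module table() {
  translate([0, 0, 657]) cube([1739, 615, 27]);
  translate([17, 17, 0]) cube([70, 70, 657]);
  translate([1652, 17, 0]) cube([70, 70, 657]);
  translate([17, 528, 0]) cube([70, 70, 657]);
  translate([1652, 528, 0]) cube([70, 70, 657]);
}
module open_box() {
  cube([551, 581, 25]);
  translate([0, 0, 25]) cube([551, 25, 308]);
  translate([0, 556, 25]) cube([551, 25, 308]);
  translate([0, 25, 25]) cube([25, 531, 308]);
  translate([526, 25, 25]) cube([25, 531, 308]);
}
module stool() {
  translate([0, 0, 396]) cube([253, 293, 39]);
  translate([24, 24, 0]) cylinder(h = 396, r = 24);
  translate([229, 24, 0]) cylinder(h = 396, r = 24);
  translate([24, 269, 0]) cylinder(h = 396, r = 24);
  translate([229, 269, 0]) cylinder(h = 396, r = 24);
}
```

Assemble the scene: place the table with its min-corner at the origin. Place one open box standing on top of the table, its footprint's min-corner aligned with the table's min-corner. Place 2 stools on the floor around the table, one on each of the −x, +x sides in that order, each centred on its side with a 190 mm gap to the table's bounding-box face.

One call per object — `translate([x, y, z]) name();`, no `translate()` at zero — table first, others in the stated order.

table();
translate([0, 0, 684]) open_box();
translate([-443, 161, 0]) stool();
translate([1929, 161, 0]) stool();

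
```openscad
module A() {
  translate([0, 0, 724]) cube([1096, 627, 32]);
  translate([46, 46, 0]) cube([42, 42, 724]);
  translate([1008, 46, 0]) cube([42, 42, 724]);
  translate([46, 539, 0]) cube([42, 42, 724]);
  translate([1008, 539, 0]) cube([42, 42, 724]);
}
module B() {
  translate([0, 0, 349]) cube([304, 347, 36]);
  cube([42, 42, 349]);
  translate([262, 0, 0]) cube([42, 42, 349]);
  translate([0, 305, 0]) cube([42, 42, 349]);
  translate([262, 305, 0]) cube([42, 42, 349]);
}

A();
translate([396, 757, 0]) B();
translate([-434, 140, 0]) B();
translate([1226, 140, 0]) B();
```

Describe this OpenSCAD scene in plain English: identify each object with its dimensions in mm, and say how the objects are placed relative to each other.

A is a rectangular dining table. The top is 1096×627×32 mm with its upper surface at z = 756 mm. It stands on four 42×42 mm square legs, each inset 46 mm from the nearest pair of top edges, running from the floor to the underside of the top.

B is a four-legged stool. The seat is 304×347 mm, 36 mm thick, top at z = 385 mm. It stands on four square legs, each 42×42 mm in cross-section, from z = 0 to the seat underside, each flush with a corner of the seat.

Three stools sit around the table at the +y, −x, +x sides.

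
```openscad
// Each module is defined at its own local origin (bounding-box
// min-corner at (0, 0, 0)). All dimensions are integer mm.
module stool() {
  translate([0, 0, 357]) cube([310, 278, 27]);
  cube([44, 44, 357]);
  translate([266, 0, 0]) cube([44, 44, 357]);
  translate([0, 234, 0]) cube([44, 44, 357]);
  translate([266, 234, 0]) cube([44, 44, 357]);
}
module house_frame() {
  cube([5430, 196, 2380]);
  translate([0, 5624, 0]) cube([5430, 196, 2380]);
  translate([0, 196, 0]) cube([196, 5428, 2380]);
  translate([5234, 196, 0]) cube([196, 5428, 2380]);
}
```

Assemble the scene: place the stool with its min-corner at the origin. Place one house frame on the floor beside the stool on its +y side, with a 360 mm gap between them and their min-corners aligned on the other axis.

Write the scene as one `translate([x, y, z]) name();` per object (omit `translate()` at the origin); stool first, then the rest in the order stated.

stool();
translate([0, 638, 0]) house_frame();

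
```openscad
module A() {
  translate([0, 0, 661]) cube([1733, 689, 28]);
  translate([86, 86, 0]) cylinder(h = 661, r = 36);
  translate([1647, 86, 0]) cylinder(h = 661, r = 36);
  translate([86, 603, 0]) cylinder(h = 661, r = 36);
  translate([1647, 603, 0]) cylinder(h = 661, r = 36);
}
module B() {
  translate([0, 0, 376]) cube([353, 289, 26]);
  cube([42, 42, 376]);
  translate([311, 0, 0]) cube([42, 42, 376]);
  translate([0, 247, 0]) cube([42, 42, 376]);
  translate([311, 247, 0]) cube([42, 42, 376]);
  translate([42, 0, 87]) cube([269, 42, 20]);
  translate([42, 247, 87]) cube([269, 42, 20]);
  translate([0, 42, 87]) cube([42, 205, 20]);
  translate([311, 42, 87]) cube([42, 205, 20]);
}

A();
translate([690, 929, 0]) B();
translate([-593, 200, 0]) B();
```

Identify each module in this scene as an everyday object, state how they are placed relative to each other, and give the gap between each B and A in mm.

A is a table. B is a stool. Two stools sit around the table at the +y, −x sides. The gap between each stool and the table is 240 mm.

Each stool's nearest face is 240 mm from the table's bounding box.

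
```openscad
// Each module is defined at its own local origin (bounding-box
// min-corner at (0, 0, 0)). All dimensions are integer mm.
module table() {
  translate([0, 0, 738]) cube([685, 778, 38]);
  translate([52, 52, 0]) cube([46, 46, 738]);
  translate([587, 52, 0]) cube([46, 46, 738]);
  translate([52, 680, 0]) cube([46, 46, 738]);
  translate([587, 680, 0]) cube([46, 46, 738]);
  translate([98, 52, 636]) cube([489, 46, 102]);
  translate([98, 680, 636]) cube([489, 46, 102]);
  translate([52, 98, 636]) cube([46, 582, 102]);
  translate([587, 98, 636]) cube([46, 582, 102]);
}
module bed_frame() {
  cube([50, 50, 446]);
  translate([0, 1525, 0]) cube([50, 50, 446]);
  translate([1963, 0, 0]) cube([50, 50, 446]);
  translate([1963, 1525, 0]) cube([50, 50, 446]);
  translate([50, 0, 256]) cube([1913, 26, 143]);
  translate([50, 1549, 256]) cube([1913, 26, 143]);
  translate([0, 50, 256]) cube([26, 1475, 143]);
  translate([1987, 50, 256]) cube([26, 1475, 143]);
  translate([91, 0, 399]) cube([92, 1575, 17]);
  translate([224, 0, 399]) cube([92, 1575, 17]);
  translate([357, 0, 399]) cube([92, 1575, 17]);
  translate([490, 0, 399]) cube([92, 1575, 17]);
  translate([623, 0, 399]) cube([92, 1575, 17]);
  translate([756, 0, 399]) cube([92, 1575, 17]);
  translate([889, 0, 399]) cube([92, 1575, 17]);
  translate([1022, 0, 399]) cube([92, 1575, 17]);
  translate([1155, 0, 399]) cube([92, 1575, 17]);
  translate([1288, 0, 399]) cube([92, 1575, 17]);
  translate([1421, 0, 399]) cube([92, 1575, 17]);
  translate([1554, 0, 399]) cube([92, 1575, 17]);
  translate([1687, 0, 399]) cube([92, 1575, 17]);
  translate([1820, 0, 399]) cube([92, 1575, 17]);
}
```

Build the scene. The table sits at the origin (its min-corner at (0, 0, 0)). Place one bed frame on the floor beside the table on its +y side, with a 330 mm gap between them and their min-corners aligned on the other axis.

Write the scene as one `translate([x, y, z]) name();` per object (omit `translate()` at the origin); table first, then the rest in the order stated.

table();
translate([0, 1108, 0]) bed_frame();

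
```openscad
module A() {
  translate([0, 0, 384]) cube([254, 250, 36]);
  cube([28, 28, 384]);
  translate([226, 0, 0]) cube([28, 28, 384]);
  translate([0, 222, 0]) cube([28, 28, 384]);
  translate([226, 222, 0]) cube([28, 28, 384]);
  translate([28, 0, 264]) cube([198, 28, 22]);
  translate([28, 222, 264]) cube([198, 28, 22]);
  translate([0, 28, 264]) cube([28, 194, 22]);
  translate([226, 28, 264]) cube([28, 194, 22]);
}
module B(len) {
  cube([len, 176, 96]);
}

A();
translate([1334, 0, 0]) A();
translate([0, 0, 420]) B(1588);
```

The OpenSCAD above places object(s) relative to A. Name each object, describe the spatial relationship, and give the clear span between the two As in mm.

Second stool starts at x = 1334; first ends at x = 254; clear span = 1334 − 254 = 1080 mm.

A is a stool. B is a beam. A beam spans the tops of two stools. The clear span between the two stools is 1080 mm.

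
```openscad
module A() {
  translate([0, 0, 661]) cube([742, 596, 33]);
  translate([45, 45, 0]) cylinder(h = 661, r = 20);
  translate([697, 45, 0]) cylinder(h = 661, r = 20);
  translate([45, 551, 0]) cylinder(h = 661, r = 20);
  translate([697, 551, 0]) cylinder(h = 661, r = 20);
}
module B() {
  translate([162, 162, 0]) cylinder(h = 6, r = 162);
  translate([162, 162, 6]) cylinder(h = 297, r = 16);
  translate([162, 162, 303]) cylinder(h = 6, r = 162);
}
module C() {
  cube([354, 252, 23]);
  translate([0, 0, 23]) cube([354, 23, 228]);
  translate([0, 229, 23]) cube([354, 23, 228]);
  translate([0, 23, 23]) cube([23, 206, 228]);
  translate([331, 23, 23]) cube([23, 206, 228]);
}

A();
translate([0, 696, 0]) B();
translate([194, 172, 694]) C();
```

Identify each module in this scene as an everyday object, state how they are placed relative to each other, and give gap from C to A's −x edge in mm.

The open box's min-x is at 194; the table's min-x is 0; gap = 194 mm.

A is a table. B is a spool. C is an open box. The spool is on the floor beside the table on its +y side. The open box is on top of the table, centred. The gap from the open box to the table's −x edge is 194 mm.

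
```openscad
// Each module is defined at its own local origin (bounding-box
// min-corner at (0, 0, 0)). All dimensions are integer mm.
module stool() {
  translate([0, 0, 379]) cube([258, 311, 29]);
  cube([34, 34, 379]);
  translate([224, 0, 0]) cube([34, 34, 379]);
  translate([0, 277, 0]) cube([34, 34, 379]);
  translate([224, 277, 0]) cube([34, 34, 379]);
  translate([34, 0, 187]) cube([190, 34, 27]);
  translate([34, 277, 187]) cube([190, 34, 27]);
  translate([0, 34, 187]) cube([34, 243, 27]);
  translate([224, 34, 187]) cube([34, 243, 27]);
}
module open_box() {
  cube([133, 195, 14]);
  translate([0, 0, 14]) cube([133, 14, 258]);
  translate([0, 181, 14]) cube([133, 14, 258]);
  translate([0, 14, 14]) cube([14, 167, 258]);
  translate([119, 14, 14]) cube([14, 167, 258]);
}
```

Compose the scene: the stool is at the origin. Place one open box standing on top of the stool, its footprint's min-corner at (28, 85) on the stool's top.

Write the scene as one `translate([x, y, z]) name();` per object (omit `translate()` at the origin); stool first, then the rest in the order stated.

stool();
translate([28, 85, 408]) open_box();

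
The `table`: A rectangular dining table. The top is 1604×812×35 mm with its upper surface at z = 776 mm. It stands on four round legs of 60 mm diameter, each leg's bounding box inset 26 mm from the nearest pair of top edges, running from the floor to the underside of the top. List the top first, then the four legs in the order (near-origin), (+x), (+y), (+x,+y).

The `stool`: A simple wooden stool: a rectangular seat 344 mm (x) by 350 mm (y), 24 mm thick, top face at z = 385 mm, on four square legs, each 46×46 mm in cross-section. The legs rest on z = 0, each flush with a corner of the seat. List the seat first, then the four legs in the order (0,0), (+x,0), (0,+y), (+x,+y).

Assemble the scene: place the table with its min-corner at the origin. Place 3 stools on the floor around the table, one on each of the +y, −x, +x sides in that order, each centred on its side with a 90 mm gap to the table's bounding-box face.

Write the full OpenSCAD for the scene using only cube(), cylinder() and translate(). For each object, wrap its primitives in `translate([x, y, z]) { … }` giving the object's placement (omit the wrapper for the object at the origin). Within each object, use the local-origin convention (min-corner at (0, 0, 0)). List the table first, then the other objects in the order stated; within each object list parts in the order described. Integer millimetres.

translate([0, 0, 741]) cube([1604, 812, 35]);
translate([56, 56, 0]) cylinder(h = 741, r = 30);
translate([1548, 56, 0]) cylinder(h = 741, r = 30);
translate([56, 756, 0]) cylinder(h = 741, r = 30);
translate([1548, 756, 0]) cylinder(h = 741, r = 30);
translate([630, 902, 0]) {
  translate([0, 0, 361]) cube([344, 350, 24]);
  cube([46, 46, 361]);
  translate([298, 0, 0]) cube([46, 46, 361]);
  translate([0, 304, 0]) cube([46, 46, 361]);
  translate([298, 304, 0]) cube([46, 46, 361]);
}
translate([-434, 231, 0]) {
  translate([0, 0, 361]) cube([344, 350, 24]);
  cube([46, 46, 361]);
  translate([298, 0, 0]) cube([46, 46, 361]);
  translate([0, 304, 0]) cube([46, 46, 361]);
  translate([298, 304, 0]) cube([46, 46, 361]);
}
translate([1694, 231, 0]) {
  translate([0, 0, 361]) cube([344, 350, 24]);
  cube([46, 46, 361]);
  translate([298, 0, 0]) cube([46, 46, 361]);
  translate([0, 304, 0]) cube([46, 46, 361]);
  translate([298, 304, 0]) cube([46, 46, 361]);
}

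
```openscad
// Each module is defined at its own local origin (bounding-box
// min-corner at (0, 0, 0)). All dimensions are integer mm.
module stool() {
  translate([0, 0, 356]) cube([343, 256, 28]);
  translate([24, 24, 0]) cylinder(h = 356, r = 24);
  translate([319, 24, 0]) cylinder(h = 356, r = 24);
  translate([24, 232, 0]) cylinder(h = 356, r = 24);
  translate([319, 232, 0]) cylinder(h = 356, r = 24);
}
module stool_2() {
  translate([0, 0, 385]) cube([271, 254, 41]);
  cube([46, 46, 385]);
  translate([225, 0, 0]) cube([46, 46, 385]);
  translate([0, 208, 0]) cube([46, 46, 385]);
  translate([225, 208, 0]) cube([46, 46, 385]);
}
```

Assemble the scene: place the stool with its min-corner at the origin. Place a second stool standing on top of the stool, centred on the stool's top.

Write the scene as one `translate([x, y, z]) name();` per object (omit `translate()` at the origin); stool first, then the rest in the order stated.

stool();
translate([36, 1, 384]) stool_2();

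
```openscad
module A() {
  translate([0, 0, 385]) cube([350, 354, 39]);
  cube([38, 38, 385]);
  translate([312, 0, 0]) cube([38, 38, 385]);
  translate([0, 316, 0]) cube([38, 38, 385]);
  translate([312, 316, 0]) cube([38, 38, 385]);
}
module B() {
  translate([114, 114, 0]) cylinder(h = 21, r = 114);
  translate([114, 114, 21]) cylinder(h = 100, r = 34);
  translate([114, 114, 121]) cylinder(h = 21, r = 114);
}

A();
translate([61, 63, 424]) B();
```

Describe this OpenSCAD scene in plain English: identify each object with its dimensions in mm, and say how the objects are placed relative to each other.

A is a four-legged stool. The seat is 350×354 mm, 39 mm thick, top at z = 424 mm. It stands on four square legs, each 38×38 mm in cross-section, from z = 0 to the seat underside, each flush with a corner of the seat.

B is a spool: two coaxial disc flanges of radius 114 mm and thickness 21 mm, joined by a core cylinder of radius 34 mm and height 100 mm. The lower flange rests on z = 0 and the three cylinders share a vertical axis.

The spool is on top of the stool, centred.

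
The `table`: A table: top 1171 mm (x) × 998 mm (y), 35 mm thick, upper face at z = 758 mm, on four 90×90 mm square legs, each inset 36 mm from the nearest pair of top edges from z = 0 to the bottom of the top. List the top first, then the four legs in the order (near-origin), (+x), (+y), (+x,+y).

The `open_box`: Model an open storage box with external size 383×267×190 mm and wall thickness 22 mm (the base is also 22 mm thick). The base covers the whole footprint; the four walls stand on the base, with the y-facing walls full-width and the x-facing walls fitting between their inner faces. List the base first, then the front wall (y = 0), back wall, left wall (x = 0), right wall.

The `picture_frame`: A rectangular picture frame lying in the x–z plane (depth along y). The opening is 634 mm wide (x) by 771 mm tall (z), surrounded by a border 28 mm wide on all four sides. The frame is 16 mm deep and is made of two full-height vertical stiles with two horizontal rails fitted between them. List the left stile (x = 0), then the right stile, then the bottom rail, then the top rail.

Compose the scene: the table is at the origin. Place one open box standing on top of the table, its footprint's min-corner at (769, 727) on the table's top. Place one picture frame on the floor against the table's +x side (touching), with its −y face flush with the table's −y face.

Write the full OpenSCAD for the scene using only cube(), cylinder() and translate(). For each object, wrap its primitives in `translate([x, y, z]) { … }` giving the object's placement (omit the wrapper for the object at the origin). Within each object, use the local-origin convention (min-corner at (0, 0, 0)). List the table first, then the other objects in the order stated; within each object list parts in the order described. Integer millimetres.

translate([0, 0, 723]) cube([1171, 998, 35]);
translate([36, 36, 0]) cube([90, 90, 723]);
translate([1045, 36, 0]) cube([90, 90, 723]);
translate([36, 872, 0]) cube([90, 90, 723]);
translate([1045, 872, 0]) cube([90, 90, 723]);
translate([769, 727, 758]) {
  cube([383, 267, 22]);
  translate([0, 0, 22]) cube([383, 22, 168]);
  translate([0, 245, 22]) cube([383, 22, 168]);
  translate([0, 22, 22]) cube([22, 223, 168]);
  translate([361, 22, 22]) cube([22, 223, 168]);
}
translate([1171, 0, 0]) {
  cube([28, 16, 827]);
  translate([662, 0, 0]) cube([28, 16, 827]);
  translate([28, 0, 0]) cube([634, 16, 28]);
  translate([28, 0, 799]) cube([634, 16, 28]);
}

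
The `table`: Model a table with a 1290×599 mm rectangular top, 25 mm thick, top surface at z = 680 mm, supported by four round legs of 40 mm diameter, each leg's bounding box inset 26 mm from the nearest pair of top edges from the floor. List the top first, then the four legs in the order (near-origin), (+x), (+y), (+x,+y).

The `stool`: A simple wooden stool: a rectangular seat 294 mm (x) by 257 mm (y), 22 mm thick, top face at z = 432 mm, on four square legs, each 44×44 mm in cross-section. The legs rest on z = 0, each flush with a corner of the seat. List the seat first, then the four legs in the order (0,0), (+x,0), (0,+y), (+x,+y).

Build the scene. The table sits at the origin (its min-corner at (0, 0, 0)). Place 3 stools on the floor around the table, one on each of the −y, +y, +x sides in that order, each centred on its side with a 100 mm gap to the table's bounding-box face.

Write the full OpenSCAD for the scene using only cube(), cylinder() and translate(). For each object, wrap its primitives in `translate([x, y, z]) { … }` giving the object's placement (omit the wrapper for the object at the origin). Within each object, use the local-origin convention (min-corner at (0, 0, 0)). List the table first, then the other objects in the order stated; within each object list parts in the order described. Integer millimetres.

translate([0, 0, 655]) cube([1290, 599, 25]);
translate([46, 46, 0]) cylinder(h = 655, r = 20);
translate([1244, 46, 0]) cylinder(h = 655, r = 20);
translate([46, 553, 0]) cylinder(h = 655, r = 20);
translate([1244, 553, 0]) cylinder(h = 655, r = 20);
translate([498, -357, 0]) {
  translate([0, 0, 410]) cube([294, 257, 22]);
  cube([44, 44, 410]);
  translate([250, 0, 0]) cube([44, 44, 410]);
  translate([0, 213, 0]) cube([44, 44, 410]);
  translate([250, 213, 0]) cube([44, 44, 410]);
}
translate([498, 699, 0]) {
  translate([0, 0, 410]) cube([294, 257, 22]);
  cube([44, 44, 410]);
  translate([250, 0, 0]) cube([44, 44, 410]);
  translate([0, 213, 0]) cube([44, 44, 410]);
  translate([250, 213, 0]) cube([44, 44, 410]);
}
translate([1390, 171, 0]) {
  translate([0, 0, 410]) cube([294, 257, 22]);
  cube([44, 44, 410]);
  translate([250, 0, 0]) cube([44, 44, 410]);
  translate([0, 213, 0]) cube([44, 44, 410]);
  translate([250, 213, 0]) cube([44, 44, 410]);
}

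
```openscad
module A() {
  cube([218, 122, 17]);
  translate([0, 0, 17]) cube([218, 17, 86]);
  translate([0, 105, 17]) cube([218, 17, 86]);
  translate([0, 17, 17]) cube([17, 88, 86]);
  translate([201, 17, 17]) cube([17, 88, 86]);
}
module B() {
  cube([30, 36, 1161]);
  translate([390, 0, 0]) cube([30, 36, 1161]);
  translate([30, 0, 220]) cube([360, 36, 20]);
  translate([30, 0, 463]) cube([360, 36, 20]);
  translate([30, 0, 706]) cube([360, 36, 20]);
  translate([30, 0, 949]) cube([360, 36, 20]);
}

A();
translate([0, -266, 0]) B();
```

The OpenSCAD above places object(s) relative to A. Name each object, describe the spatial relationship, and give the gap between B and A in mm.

The ladder's nearest face is 230 mm from the open box's −y face.

A is an open box. B is a ladder. The ladder is on the floor beside the open box on its −y side. The gap between the ladder and the open box is 230 mm.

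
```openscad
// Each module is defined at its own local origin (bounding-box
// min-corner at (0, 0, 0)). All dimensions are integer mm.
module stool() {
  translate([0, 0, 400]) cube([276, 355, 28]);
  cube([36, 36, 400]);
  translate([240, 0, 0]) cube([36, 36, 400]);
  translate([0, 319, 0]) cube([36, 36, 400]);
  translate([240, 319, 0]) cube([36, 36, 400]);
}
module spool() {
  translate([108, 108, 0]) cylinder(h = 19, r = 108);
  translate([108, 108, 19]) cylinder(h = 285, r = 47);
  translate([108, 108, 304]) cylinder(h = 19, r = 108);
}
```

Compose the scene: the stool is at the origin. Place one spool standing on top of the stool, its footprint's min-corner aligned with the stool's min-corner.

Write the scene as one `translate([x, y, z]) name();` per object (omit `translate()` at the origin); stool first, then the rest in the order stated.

stool();
translate([0, 0, 428]) spool();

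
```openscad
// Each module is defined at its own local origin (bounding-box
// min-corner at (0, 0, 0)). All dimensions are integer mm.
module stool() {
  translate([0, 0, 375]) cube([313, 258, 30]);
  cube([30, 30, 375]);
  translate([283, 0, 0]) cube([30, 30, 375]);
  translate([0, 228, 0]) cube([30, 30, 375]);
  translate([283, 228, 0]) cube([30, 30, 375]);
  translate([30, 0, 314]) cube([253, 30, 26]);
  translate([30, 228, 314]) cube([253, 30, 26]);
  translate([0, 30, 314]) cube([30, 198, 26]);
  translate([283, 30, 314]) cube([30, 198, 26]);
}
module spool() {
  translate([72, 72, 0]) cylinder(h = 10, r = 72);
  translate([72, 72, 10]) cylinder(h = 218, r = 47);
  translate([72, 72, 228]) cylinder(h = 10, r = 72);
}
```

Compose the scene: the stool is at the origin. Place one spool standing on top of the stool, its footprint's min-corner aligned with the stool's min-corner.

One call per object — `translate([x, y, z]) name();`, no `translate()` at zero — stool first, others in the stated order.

stool();
translate([0, 0, 405]) spool();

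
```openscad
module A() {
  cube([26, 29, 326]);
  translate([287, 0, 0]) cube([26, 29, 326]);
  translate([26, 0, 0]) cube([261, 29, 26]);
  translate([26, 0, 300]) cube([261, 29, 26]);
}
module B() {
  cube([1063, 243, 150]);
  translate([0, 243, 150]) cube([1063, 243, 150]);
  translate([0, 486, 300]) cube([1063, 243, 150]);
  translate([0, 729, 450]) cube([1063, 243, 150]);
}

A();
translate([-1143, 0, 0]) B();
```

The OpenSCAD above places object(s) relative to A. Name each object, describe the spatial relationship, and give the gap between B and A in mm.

The staircase's nearest face is 80 mm from the picture frame's −x face.

A is a picture frame. B is a staircase. The staircase is on the floor beside the picture frame on its −x side. The gap between the staircase and the picture frame is 80 mm.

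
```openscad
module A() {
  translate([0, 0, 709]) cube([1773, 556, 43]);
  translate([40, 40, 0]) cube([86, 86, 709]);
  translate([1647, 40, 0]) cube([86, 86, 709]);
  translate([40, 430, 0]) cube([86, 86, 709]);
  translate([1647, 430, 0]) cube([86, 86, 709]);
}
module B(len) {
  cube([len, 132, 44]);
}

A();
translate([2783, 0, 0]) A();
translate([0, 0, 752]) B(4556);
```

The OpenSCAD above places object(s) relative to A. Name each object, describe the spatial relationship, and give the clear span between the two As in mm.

A is a table. B is a beam. A beam spans the tops of two tables. The clear span between the two tables is 1010 mm.

Second table starts at x = 2783; first ends at x = 1773; clear span = 2783 − 1773 = 1010 mm.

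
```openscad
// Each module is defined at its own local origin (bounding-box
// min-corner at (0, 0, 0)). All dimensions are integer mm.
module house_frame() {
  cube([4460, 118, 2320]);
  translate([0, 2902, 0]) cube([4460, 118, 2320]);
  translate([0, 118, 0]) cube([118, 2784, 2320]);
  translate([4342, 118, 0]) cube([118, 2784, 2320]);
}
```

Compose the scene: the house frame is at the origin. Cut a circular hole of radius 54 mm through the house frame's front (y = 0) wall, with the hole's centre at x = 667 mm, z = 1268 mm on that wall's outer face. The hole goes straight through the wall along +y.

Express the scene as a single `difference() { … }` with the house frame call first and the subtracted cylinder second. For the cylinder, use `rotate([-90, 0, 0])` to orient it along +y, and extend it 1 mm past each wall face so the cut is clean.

difference() {
  house_frame();
  translate([667, -1, 1268]) rotate([-90, 0, 0]) cylinder(h = 120, r = 54);
}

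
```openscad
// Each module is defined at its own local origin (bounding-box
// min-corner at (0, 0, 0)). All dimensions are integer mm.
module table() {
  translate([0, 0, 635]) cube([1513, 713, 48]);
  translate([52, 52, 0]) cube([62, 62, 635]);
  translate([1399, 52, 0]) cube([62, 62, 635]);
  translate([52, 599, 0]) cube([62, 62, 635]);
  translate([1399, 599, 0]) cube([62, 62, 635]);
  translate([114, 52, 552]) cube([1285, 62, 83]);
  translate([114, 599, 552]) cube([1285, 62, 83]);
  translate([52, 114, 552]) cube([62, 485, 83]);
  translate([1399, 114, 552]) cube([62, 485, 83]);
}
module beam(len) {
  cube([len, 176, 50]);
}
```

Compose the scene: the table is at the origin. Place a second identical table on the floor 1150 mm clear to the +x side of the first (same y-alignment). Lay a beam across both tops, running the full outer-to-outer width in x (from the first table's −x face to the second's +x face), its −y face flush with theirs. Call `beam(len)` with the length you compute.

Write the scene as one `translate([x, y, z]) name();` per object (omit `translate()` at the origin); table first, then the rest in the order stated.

table();
translate([2663, 0, 0]) table();
translate([0, 0, 683]) beam(4176);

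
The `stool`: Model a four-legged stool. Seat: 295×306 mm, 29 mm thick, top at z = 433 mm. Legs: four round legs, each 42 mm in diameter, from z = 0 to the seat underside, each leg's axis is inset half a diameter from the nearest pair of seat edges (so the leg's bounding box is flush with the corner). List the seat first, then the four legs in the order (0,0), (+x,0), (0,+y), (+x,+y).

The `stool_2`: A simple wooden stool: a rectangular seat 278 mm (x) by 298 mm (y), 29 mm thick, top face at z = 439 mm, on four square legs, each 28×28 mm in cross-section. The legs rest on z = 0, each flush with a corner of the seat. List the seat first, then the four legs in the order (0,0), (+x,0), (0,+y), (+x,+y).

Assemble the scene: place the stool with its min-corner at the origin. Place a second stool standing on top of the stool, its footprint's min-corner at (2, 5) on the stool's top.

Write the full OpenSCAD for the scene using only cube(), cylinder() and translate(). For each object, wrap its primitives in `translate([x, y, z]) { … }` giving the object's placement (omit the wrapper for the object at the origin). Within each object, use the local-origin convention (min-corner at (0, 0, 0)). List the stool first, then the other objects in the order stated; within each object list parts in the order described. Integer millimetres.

translate([0, 0, 404]) cube([295, 306, 29]);
translate([21, 21, 0]) cylinder(h = 404, r = 21);
translate([274, 21, 0]) cylinder(h = 404, r = 21);
translate([21, 285, 0]) cylinder(h = 404, r = 21);
translate([274, 285, 0]) cylinder(h = 404, r = 21);
translate([2, 5, 433]) {
  translate([0, 0, 410]) cube([278, 298, 29]);
  cube([28, 28, 410]);
  translate([250, 0, 0]) cube([28, 28, 410]);
  translate([0, 270, 0]) cube([28, 28, 410]);
  translate([250, 270, 0]) cube([28, 28, 410]);
}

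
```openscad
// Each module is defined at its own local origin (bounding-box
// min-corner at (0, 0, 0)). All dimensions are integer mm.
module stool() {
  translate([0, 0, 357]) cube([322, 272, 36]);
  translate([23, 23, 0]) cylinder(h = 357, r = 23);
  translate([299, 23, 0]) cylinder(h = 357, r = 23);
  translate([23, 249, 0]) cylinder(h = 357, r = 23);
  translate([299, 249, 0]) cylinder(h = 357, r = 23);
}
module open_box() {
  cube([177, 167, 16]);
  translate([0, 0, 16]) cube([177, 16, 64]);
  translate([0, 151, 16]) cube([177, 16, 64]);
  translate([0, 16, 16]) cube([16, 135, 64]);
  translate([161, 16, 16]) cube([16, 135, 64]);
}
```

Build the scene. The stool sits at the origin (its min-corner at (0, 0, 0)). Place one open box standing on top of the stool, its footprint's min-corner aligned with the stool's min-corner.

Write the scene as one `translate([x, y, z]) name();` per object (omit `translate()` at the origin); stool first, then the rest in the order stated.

stool();
translate([0, 0, 393]) open_box();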